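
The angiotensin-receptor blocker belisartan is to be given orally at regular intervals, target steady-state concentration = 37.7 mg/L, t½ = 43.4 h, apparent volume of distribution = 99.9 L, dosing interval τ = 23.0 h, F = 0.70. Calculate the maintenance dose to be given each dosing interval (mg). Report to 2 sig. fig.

2000 mg

k = ln2 / t½ = 0.693147 / 43.4 = 0.01597 h⁻¹
CL = k × Vd = 0.01597 × 99.9 = 1.595 L/h
At steady state, F × (Dose/τ) = Css × CL.
Dose = Css × CL × τ / F = 37.7 × 1.595 × 23.0 / 0.70 = 1976 mg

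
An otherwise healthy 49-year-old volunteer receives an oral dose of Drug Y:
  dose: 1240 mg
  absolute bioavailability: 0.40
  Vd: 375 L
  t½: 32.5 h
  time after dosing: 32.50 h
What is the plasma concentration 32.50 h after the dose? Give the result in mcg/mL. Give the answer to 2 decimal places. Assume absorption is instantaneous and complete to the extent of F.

0.66 mcg/mL

Amount reaching circulation = F × Dose = 0.40 × 1240 = 496.0 mg
C₀ = F·Dose / Vd = 496.0 / 375 = 1.323 mg/L
k = ln2 / t½ = 0.693147 / 32.5 = 0.02133 h⁻¹
t / t½ = 32.50 / 32.5 = 1 half-lives
C = C₀ × (1/2)^1 = 1.323 × 0.5000 = 0.6615 mg/L
(0.6615 mg/L = 0.6615 mcg/mL)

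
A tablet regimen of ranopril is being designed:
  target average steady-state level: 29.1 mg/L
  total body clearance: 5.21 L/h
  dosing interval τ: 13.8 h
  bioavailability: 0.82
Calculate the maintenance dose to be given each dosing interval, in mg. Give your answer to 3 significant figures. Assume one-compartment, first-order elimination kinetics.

At steady state, F × (Dose/τ) = Css × CL.
Dose = Css × CL × τ / F = 29.1 × 5.210 × 13.8 / 0.82 = 2552 mg

2550 mg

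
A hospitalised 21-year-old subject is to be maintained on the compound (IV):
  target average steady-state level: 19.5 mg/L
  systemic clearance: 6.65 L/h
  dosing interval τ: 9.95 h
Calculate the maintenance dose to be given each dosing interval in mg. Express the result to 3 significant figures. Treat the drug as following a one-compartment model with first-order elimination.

1290 mg

At steady state, Dose/τ = Css × CL.
Dose = Css × CL × τ = 19.5 × 6.650 × 9.95 = 1290 mg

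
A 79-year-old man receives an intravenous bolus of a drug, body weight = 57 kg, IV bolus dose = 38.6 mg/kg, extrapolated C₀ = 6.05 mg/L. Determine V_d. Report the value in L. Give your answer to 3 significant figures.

364 L

Dose = 38.6 × 57 = 2200 mg
Vd = Dose / C₀ = 2200 / 6.05 = 363.6 L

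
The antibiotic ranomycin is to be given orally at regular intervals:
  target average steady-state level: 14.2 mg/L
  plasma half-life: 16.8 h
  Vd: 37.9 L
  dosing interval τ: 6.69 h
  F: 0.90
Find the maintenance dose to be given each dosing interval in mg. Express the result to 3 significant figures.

k = ln2 / t½ = 0.693147 / 16.8 = 0.04126 h⁻¹
CL = k × Vd = 0.04126 × 37.9 = 1.564 L/h
At steady state, F × (Dose/τ) = Css × CL.
Dose = Css × CL × τ / F = 14.2 × 1.564 × 6.69 / 0.90 = 165.1 mg

165 mg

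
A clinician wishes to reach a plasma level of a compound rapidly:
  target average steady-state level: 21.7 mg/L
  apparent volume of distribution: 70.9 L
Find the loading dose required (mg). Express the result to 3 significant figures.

LD = Css × Vd = 21.7 × 70.9 = 1539 mg

1540 mg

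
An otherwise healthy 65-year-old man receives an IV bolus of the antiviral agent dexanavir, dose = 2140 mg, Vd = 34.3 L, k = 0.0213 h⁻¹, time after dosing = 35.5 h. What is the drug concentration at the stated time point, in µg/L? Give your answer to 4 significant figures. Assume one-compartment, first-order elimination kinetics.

C₀ = Dose / Vd = 2140 / 34.3 = 62.39 mg/L
C = C₀ · e^(−k·t) = 62.39 × e^(−0.02130 × 35.5)
  = 62.39 × 0.4695 = 29.29 mg/L
Convert: 29.29 mg/L × 1000 = 29290 µg/L

29290 µg/L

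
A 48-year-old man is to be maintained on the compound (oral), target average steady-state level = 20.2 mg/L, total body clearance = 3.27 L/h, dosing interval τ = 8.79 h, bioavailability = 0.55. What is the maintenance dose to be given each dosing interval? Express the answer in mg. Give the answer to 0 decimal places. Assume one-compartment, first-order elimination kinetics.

1056 mg

At steady state, F × (Dose/τ) = Css × CL.
Dose = Css × CL × τ / F = 20.2 × 3.270 × 8.79 / 0.55 = 1056 mg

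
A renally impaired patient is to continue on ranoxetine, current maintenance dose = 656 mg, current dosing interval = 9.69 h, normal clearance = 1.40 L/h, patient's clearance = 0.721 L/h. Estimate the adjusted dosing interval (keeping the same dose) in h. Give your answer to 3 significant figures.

18.8 h

To keep the same average steady-state level, dosing rate must scale with clearance.
CL ratio = 0.721 / 1.40 = 0.5150
New interval (same dose) = 9.69 / 0.5150 = 18.82 h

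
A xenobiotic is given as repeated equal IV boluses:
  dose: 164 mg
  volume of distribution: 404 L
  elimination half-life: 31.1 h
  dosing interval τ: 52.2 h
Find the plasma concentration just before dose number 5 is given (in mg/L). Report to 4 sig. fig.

C₀ per dose = Dose / Vd = 164 / 404 = 0.4059 mg/L
k = ln2 / t½ = 0.693147 / 31.1 = 0.02229 h⁻¹
Fraction remaining after one interval: r = e^(−kτ) = e^(−0.02229 × 52.2) = 0.3124
Before dose 5, 4 doses have been given (aged 1τ, 2τ, 3τ, 4τ).
C_trough = C₀ × (r + r² + … + r^4) = C₀ × r(1−r^4)/(1−r)
        = 0.4059 × 0.3124 × (1 − 0.009525) / (1 − 0.3124) = 0.1827 mg/L

0.1827 mg/L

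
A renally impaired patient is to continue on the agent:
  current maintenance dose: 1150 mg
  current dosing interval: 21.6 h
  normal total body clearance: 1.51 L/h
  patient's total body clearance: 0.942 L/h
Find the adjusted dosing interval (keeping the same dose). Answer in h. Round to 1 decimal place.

34.6 h

To keep the same average steady-state level, dosing rate must scale with clearance.
CL ratio = 0.942 / 1.51 = 0.6238
New interval (same dose) = 21.6 / 0.6238 = 34.63 h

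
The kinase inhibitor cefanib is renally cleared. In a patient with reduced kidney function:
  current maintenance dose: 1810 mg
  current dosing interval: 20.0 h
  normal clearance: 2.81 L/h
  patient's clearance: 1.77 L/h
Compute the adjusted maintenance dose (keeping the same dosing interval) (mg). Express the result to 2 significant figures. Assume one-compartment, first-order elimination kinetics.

1100 mg

To keep the same average steady-state level, dosing rate must scale with clearance.
CL ratio = 1.77 / 2.81 = 0.6299
New dose (same interval) = 1810 × 0.6299 = 1140 mg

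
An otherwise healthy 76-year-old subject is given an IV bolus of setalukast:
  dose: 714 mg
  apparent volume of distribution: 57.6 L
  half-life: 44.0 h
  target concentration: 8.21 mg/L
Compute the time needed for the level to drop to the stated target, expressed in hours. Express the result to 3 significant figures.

26.2 h

C₀ = Dose / Vd = 714.0 / 57.6 = 12.40 mg/L
k = ln2 / t½ = 0.693147 / 44.0 = 0.01575 h⁻¹
t = ln(C₀ / C) / k = ln(12.40 / 8.21) / 0.01575
  = ln(1.510) / 0.01575 = 0.4121 / 0.01575 = 26.17 h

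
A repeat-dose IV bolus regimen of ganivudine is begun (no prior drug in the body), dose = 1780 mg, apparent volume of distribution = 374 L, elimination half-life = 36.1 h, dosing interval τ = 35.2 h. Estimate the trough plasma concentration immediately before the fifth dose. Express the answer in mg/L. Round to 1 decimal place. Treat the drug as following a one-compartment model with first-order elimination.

4.6 mg/L

C₀ per dose = Dose / Vd = 1780 / 374 = 4.759 mg/L
k = ln2 / t½ = 0.693147 / 36.1 = 0.01920 h⁻¹
Fraction remaining after one interval: r = e^(−kτ) = e^(−0.01920 × 35.2) = 0.5087
Before dose 5, 4 doses have been given (aged 1τ, 2τ, 3τ, 4τ).
C_trough = C₀ × (r + r² + … + r^4) = C₀ × r(1−r^4)/(1−r)
        = 4.759 × 0.5087 × (1 − 0.06696) / (1 − 0.5087) = 4.598 mg/L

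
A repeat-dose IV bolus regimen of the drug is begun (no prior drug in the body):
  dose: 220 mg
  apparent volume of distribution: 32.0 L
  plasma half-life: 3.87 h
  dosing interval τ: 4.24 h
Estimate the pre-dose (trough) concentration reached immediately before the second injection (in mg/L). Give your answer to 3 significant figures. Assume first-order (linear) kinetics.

3.22 mg/L

C₀ per dose = Dose / Vd = 220 / 32.0 = 6.875 mg/L
k = ln2 / t½ = 0.693147 / 3.87 = 0.1791 h⁻¹
Fraction remaining after one interval: r = e^(−kτ) = e^(−0.1791 × 4.24) = 0.4680
Before dose 2, 1 dose has been given (aged 1τ).
C_trough = C₀ × r = 6.875 × 0.4680 = 3.218 mg/L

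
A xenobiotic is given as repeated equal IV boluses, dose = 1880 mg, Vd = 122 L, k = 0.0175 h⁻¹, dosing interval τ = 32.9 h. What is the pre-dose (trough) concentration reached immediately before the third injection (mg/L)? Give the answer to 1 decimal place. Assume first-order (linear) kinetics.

13.5 mg/L

C₀ per dose = Dose / Vd = 1880 / 122 = 15.41 mg/L
Fraction remaining after one interval: r = e^(−kτ) = e^(−0.01750 × 32.9) = 0.5623
Before dose 3, 2 doses have been given (aged 1τ, 2τ).
C_trough = C₀ × (r + r²) = 15.41 × (0.5623 + 0.3162) = 13.54 mg/L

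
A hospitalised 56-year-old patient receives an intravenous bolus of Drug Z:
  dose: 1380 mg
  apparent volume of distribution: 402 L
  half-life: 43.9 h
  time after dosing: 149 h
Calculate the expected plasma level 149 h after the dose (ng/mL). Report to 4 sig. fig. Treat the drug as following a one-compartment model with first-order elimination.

C₀ = Dose / Vd = 1380 / 402 = 3.433 mg/L
k = ln2 / t½ = 0.693147 / 43.9 = 0.01579 h⁻¹
C = C₀ · e^(−k·t) = 3.433 × e^(−0.01579 × 149)
  = 3.433 × 0.09511 = 0.3265 mg/L
Convert: 0.3265 mg/L × 1000 = 326.5 ng/mL

326.5 ng/mL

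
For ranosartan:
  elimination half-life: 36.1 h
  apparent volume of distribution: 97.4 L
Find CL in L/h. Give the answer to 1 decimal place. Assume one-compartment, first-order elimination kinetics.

1.9 L/h

k = ln2 / t½ = 0.693147 / 36.1 = 0.01920 h⁻¹
CL = k × Vd = 0.01920 × 97.4 = 1.870 L/h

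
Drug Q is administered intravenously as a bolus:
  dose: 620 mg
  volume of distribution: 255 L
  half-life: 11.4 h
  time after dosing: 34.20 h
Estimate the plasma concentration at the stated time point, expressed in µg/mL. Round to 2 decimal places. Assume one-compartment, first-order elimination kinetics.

C₀ = Dose / Vd = 620.0 / 255 = 2.431 mg/L
k = ln2 / t½ = 0.693147 / 11.4 = 0.06080 h⁻¹
t / t½ = 34.20 / 11.4 = 3 half-lives
C = C₀ × (1/2)^3 = 2.431 × 0.1250 = 0.3039 mg/L
(0.3039 mg/L = 0.3039 µg/mL)

0.30 µg/mL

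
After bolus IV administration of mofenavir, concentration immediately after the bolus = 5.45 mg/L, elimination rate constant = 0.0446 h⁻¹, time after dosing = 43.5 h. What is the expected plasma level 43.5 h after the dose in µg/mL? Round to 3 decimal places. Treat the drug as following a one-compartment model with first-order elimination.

C = C₀ · e^(−k·t) = 5.450 × e^(−0.04460 × 43.5)
  = 5.450 × 0.1437 = 0.7832 mg/L
(0.7832 mg/L = 0.7832 µg/mL)

0.783 µg/mL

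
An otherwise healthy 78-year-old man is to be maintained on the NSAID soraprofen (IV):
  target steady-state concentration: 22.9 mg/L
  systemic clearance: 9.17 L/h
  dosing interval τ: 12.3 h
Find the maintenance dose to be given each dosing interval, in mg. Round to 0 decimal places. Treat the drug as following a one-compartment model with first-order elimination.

At steady state, Dose/τ = Css × CL.
Dose = Css × CL × τ = 22.9 × 9.170 × 12.3 = 2583 mg

2583 mg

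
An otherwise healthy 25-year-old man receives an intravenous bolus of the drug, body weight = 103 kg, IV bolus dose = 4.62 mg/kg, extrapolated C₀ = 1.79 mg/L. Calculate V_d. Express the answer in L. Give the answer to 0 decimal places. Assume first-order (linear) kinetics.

Dose = 4.62 × 103 = 475.9 mg
Vd = Dose / C₀ = 475.9 / 1.79 = 265.9 L

266 L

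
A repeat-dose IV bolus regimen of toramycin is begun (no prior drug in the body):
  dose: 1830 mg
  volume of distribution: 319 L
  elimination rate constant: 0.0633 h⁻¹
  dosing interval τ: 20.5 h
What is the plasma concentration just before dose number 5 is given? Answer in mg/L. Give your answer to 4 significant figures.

C₀ per dose = Dose / Vd = 1830 / 319 = 5.737 mg/L
Fraction remaining after one interval: r = e^(−kτ) = e^(−0.06330 × 20.5) = 0.2732
Before dose 5, 4 doses have been given (aged 1τ, 2τ, 3τ, 4τ).
C_trough = C₀ × (r + r² + … + r^4) = C₀ × r(1−r^4)/(1−r)
        = 5.737 × 0.2732 × (1 − 0.005571) / (1 − 0.2732) = 2.144 mg/L

2.144 mg/L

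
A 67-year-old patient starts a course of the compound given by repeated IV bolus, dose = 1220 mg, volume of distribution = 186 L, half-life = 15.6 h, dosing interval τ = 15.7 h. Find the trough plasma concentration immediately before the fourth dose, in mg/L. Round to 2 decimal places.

C₀ per dose = Dose / Vd = 1220 / 186 = 6.559 mg/L
k = ln2 / t½ = 0.693147 / 15.6 = 0.04443 h⁻¹
Fraction remaining after one interval: r = e^(−kτ) = e^(−0.04443 × 15.7) = 0.4978
Before dose 4, 3 doses have been given (aged 1τ, 2τ, 3τ).
C_trough = C₀ × (r + r² + … + r^3) = C₀ × r(1−r^3)/(1−r)
        = 6.559 × 0.4978 × (1 − 0.1234) / (1 − 0.4978) = 5.699 mg/L

5.70 mg/L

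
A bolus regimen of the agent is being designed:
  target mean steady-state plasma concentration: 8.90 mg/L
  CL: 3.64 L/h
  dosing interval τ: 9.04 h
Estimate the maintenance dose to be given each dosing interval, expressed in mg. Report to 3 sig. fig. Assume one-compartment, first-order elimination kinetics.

At steady state, Dose/τ = Css × CL.
Dose = Css × CL × τ = 8.90 × 3.640 × 9.04 = 292.9 mg

293 mg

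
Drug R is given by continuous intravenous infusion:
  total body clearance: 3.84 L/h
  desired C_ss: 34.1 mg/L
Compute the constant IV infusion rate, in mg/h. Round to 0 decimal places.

131 mg/h

At steady state, infusion rate R₀ = Css × CL = 34.1 × 3.840 = 130.9 mg/h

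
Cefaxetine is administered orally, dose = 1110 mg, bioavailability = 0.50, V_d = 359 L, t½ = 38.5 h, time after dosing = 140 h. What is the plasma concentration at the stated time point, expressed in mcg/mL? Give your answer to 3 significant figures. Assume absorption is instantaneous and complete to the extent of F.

0.124 mcg/mL

Amount reaching circulation = F × Dose = 0.50 × 1110 = 555.0 mg
C₀ = F·Dose / Vd = 555.0 / 359 = 1.546 mg/L
k = ln2 / t½ = 0.693147 / 38.5 = 0.01800 h⁻¹
C = C₀ · e^(−k·t) = 1.546 × e^(−0.01800 × 140)
  = 1.546 × 0.08046 = 0.1244 mg/L
(0.1244 mg/L = 0.1244 mcg/mL)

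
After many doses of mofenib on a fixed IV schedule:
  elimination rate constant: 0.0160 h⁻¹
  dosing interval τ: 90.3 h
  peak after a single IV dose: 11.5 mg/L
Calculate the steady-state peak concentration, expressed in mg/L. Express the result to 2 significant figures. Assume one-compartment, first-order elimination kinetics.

15 mg/L

e^(−kτ) = e^(−0.01600 × 90.3) = 0.2358
Accumulation ratio R = 1 / (1 − e^(−kτ)) = 1 / (1 − 0.2358) = 1.309
Steady-state peak = C₀ × R = 11.5 × 1.309 = 15.05 mg/L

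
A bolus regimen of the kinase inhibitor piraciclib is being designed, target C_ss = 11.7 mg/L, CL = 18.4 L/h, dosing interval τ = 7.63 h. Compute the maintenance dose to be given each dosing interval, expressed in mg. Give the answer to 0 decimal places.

At steady state, Dose/τ = Css × CL.
Dose = Css × CL × τ = 11.7 × 18.40 × 7.63 = 1643 mg

1643 mg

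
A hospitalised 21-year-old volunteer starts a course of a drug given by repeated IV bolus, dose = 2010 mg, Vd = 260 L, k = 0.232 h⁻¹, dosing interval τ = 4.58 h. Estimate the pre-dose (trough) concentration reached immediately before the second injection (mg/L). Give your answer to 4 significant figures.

2.672 mg/L

C₀ per dose = Dose / Vd = 2010 / 260 = 7.731 mg/L
Fraction remaining after one interval: r = e^(−kτ) = e^(−0.2320 × 4.58) = 0.3456
Before dose 2, 1 dose has been given (aged 1τ).
C_trough = C₀ × r = 7.731 × 0.3456 = 2.672 mg/L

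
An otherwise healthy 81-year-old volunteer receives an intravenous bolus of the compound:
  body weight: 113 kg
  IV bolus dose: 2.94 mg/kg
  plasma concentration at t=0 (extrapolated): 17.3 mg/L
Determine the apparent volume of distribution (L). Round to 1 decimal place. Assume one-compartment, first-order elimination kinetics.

Dose = 2.94 × 113 = 332.2 mg
Vd = Dose / C₀ = 332.2 / 17.3 = 19.20 L

19.2 L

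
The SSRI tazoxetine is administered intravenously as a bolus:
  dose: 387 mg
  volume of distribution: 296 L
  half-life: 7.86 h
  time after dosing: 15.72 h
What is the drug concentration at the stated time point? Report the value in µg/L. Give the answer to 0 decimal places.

327 µg/L

C₀ = Dose / Vd = 387.0 / 296 = 1.307 mg/L
k = ln2 / t½ = 0.693147 / 7.86 = 0.08819 h⁻¹
t / t½ = 15.72 / 7.86 = 2 half-lives
C = C₀ × (1/2)^2 = 1.307 × 0.2500 = 0.3268 mg/L
Convert: 0.3268 mg/L × 1000 = 326.8 µg/L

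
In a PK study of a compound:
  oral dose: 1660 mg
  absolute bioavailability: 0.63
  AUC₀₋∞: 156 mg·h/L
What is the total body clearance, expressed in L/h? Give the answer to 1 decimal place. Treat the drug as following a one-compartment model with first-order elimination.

6.7 L/h

CL = F·Dose / AUC = 0.63 × 1660 / 156 = 6.704 L/h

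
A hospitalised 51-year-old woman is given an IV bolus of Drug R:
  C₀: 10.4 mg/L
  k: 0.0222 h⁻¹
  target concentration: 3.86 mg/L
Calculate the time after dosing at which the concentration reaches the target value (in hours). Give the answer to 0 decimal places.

t = ln(C₀ / C) / k = ln(10.40 / 3.86) / 0.02220
  = ln(2.694) / 0.02220 = 0.9910 / 0.02220 = 44.64 h

45 h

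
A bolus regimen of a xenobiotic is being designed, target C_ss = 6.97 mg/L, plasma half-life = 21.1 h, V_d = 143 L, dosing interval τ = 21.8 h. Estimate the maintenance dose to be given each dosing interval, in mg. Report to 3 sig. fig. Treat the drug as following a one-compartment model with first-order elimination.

k = ln2 / t½ = 0.693147 / 21.1 = 0.03285 h⁻¹
CL = k × Vd = 0.03285 × 143 = 4.698 L/h
At steady state, Dose/τ = Css × CL.
Dose = Css × CL × τ = 6.97 × 4.698 × 21.8 = 713.8 mg

714 mg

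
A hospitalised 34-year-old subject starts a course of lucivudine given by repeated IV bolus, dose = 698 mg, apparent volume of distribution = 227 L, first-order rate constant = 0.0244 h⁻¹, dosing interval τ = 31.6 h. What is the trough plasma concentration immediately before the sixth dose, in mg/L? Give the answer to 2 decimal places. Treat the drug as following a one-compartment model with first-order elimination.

C₀ per dose = Dose / Vd = 698 / 227 = 3.075 mg/L
Fraction remaining after one interval: r = e^(−kτ) = e^(−0.02440 × 31.6) = 0.4625
Before dose 6, 5 doses have been given (aged 1τ, 2τ, 3τ, 4τ, 5τ).
C_trough = C₀ × (r + r² + … + r^5) = C₀ × r(1−r^5)/(1−r)
        = 3.075 × 0.4625 × (1 − 0.02116) / (1 − 0.4625) = 2.590 mg/L

2.59 mg/L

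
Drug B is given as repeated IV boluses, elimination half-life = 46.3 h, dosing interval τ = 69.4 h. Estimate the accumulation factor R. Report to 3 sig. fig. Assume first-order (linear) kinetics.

k = ln2 / t½ = 0.693147 / 46.3 = 0.01497 h⁻¹
e^(−kτ) = e^(−0.01497 × 69.4) = 0.3538
Accumulation ratio R = 1 / (1 − e^(−kτ)) = 1 / (1 − 0.3538) = 1.548

1.55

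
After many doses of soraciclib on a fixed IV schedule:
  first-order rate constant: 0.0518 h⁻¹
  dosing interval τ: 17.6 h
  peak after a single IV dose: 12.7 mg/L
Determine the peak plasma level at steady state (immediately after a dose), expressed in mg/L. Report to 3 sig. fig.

e^(−kτ) = e^(−0.05180 × 17.6) = 0.4018
Accumulation ratio R = 1 / (1 − e^(−kτ)) = 1 / (1 − 0.4018) = 1.672
Steady-state peak = C₀ × R = 12.7 × 1.672 = 21.23 mg/L

21.2 mg/L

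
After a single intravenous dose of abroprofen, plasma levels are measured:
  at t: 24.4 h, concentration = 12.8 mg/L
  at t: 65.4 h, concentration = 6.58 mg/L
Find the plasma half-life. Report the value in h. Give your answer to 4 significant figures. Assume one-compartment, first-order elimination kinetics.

k = ln(C₁/C₂) / (t₂ − t₁) = ln(12.8/6.58) / (65.4 − 24.4)
  = 0.6654 / 41.00 = 0.01623 h⁻¹
t½ = ln2 / k = 0.693147 / 0.01623 = 42.71 h

42.71 h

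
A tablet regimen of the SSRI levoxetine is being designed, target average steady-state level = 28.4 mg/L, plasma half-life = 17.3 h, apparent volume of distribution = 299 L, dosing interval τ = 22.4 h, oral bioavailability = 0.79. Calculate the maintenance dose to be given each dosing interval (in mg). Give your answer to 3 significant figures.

k = ln2 / t½ = 0.693147 / 17.3 = 0.04007 h⁻¹
CL = k × Vd = 0.04007 × 299 = 11.98 L/h
At steady state, F × (Dose/τ) = Css × CL.
Dose = Css × CL × τ / F = 28.4 × 11.98 × 22.4 / 0.79 = 9647 mg

9650 mg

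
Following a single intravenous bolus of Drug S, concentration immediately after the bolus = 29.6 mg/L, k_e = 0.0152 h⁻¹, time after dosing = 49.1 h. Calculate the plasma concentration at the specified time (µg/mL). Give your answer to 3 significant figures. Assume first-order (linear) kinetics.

C = C₀ · e^(−k·t) = 29.60 × e^(−0.01520 × 49.1)
  = 29.60 × 0.4741 = 14.03 mg/L
(14.03 mg/L = 14.03 µg/mL)

14.0 µg/mL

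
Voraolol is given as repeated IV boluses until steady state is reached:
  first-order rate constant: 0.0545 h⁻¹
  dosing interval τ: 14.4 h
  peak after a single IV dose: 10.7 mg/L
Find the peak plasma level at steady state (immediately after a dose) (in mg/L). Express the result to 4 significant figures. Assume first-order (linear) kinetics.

e^(−kτ) = e^(−0.05450 × 14.4) = 0.4562
Accumulation ratio R = 1 / (1 − e^(−kτ)) = 1 / (1 − 0.4562) = 1.839
Steady-state peak = C₀ × R = 10.7 × 1.839 = 19.68 mg/L

19.68 mg/L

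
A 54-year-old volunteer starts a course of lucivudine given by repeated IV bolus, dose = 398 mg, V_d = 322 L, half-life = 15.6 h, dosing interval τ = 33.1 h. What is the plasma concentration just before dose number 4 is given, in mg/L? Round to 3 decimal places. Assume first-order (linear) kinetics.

C₀ per dose = Dose / Vd = 398 / 322 = 1.236 mg/L
k = ln2 / t½ = 0.693147 / 15.6 = 0.04443 h⁻¹
Fraction remaining after one interval: r = e^(−kτ) = e^(−0.04443 × 33.1) = 0.2298
Before dose 4, 3 doses have been given (aged 1τ, 2τ, 3τ).
C_trough = C₀ × (r + r² + … + r^3) = C₀ × r(1−r^3)/(1−r)
        = 1.236 × 0.2298 × (1 − 0.01214) / (1 − 0.2298) = 0.3643 mg/L

0.364 mg/L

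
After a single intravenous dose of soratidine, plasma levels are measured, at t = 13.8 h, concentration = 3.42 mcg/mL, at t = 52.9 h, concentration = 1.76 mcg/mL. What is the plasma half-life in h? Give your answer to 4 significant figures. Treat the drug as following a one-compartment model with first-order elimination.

40.80 h

k = ln(C₁/C₂) / (t₂ − t₁) = ln(3.42/1.76) / (52.9 − 13.8)
  = 0.6643 / 39.10 = 0.01699 h⁻¹
t½ = ln2 / k = 0.693147 / 0.01699 = 40.80 h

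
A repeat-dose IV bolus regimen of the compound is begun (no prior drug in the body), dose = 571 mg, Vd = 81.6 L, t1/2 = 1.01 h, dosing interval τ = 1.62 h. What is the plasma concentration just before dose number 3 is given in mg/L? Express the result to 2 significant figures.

3.1 mg/L

C₀ per dose = Dose / Vd = 571 / 81.6 = 6.998 mg/L
k = ln2 / t½ = 0.693147 / 1.01 = 0.6863 h⁻¹
Fraction remaining after one interval: r = e^(−kτ) = e^(−0.6863 × 1.62) = 0.3290
Before dose 3, 2 doses have been given (aged 1τ, 2τ).
C_trough = C₀ × (r + r²) = 6.998 × (0.3290 + 0.1082) = 3.060 mg/L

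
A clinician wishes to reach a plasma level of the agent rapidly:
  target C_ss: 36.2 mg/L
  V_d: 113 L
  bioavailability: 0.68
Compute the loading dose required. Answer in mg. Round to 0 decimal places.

LD = Css × Vd / F = 36.2 × 113 / 0.68 = 6016 mg

6016 mg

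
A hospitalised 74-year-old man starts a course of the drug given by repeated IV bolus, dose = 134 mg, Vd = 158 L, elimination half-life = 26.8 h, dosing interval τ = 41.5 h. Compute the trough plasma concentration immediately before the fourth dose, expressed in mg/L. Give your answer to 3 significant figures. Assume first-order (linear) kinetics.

0.423 mg/L

C₀ per dose = Dose / Vd = 134 / 158 = 0.8481 mg/L
k = ln2 / t½ = 0.693147 / 26.8 = 0.02586 h⁻¹
Fraction remaining after one interval: r = e^(−kτ) = e^(−0.02586 × 41.5) = 0.3419
Before dose 4, 3 doses have been given (aged 1τ, 2τ, 3τ).
C_trough = C₀ × (r + r² + … + r^3) = C₀ × r(1−r^3)/(1−r)
        = 0.8481 × 0.3419 × (1 − 0.03997) / (1 − 0.3419) = 0.4230 mg/L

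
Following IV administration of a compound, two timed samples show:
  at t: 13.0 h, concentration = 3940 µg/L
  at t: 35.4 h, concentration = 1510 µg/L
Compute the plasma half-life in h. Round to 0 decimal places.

k = ln(C₁/C₂) / (t₂ − t₁) = ln(3940/1510) / (35.4 − 13.0)
  = 0.9591 / 22.40 = 0.04282 h⁻¹
t½ = ln2 / k = 0.693147 / 0.04282 = 16.19 h

16 h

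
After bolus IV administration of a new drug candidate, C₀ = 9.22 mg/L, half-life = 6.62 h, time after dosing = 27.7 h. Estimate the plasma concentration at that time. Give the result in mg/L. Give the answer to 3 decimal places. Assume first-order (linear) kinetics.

0.507 mg/L

k = ln2 / t½ = 0.693147 / 6.62 = 0.1047 h⁻¹
C = C₀ · e^(−k·t) = 9.220 × e^(−0.1047 × 27.7)
  = 9.220 × 0.05501 = 0.5072 mg/L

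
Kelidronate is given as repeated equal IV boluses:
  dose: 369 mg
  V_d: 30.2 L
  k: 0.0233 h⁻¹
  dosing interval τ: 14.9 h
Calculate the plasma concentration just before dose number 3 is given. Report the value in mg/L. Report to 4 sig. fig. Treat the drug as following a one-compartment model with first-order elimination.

C₀ per dose = Dose / Vd = 369 / 30.2 = 12.22 mg/L
Fraction remaining after one interval: r = e^(−kτ) = e^(−0.02330 × 14.9) = 0.7067
Before dose 3, 2 doses have been given (aged 1τ, 2τ).
C_trough = C₀ × (r + r²) = 12.22 × (0.7067 + 0.4994) = 14.74 mg/L

14.74 mg/L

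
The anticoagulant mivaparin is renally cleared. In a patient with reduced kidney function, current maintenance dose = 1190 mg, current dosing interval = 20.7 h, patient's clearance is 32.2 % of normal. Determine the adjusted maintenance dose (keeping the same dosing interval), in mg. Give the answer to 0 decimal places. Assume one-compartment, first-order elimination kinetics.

To keep the same average steady-state level, dosing rate must scale with clearance.
CL ratio = 32.2 / 100 = 0.3220
New dose (same interval) = 1190 × 0.3220 = 383.2 mg

383 mg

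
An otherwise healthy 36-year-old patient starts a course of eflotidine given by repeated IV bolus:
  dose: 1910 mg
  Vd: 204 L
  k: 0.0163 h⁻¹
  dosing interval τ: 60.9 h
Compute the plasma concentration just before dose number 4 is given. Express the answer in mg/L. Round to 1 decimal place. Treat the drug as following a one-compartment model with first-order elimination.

5.2 mg/L

C₀ per dose = Dose / Vd = 1910 / 204 = 9.363 mg/L
Fraction remaining after one interval: r = e^(−kτ) = e^(−0.01630 × 60.9) = 0.3706
Before dose 4, 3 doses have been given (aged 1τ, 2τ, 3τ).
C_trough = C₀ × (r + r² + … + r^3) = C₀ × r(1−r^3)/(1−r)
        = 9.363 × 0.3706 × (1 − 0.05090) / (1 − 0.3706) = 5.232 mg/L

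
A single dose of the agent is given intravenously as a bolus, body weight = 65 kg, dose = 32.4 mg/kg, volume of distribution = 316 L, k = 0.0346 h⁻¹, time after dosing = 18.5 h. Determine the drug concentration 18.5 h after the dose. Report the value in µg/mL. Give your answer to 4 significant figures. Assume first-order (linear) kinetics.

Total dose = 32.4 × 65 = 2106 mg
C₀ = Dose / Vd = 2106 / 316 = 6.665 mg/L
C = C₀ · e^(−k·t) = 6.665 × e^(−0.03460 × 18.5)
  = 6.665 × 0.5272 = 3.514 mg/L
(3.514 mg/L = 3.514 µg/mL)

3.514 µg/mL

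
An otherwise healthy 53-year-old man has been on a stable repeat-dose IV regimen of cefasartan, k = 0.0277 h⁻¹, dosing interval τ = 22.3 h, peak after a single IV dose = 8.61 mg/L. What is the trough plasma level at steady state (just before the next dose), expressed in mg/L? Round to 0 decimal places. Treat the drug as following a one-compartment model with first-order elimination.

e^(−kτ) = e^(−0.02770 × 22.3) = 0.5392
Accumulation ratio R = 1 / (1 − e^(−kτ)) = 1 / (1 − 0.5392) = 2.170
Steady-state trough = C₀ × R × e^(−kτ) = 8.61 × 2.170 × 0.5392 = 10.07 mg/L

10 mg/L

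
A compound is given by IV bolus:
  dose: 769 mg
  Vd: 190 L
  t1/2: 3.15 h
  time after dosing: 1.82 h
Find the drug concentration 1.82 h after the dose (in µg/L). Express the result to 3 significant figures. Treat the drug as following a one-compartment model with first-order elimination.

2710 µg/L

C₀ = Dose / Vd = 769.0 / 190 = 4.047 mg/L
k = ln2 / t½ = 0.693147 / 3.15 = 0.2200 h⁻¹
C = C₀ · e^(−k·t) = 4.047 × e^(−0.2200 × 1.82)
  = 4.047 × 0.6701 = 2.712 mg/L
Convert: 2.712 mg/L × 1000 = 2712 µg/L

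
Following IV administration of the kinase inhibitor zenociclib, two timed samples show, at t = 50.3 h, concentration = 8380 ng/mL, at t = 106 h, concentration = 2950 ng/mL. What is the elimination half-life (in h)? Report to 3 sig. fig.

k = ln(C₁/C₂) / (t₂ − t₁) = ln(8380/2950) / (106 − 50.3)
  = 1.044 / 55.70 = 0.01874 h⁻¹
t½ = ln2 / k = 0.693147 / 0.01874 = 36.99 h

37.0 h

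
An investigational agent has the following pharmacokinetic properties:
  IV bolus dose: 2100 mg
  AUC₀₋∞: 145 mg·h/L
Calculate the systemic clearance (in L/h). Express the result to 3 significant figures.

14.5 L/h

CL = Dose / AUC = 2100 / 145 = 14.48 L/h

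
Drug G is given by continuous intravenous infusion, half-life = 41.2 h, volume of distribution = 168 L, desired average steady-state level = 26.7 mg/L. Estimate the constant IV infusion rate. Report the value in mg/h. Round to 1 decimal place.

k = ln2 / t½ = 0.693147 / 41.2 = 0.01682 h⁻¹
CL = k × Vd = 0.01682 × 168 = 2.826 L/h
At steady state, infusion rate R₀ = Css × CL = 26.7 × 2.826 = 75.45 mg/h

75.5 mg/h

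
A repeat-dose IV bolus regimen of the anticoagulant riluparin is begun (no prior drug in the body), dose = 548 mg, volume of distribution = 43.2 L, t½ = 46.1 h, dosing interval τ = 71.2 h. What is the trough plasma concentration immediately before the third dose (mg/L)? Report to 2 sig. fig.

C₀ per dose = Dose / Vd = 548 / 43.2 = 12.69 mg/L
k = ln2 / t½ = 0.693147 / 46.1 = 0.01504 h⁻¹
Fraction remaining after one interval: r = e^(−kτ) = e^(−0.01504 × 71.2) = 0.3427
Before dose 3, 2 doses have been given (aged 1τ, 2τ).
C_trough = C₀ × (r + r²) = 12.69 × (0.3427 + 0.1174) = 5.839 mg/L

5.8 mg/L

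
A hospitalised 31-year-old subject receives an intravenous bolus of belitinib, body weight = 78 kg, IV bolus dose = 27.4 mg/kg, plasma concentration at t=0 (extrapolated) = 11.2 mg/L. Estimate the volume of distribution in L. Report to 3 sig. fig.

Dose = 27.4 × 78 = 2137 mg
Vd = Dose / C₀ = 2137 / 11.2 = 190.8 L

191 L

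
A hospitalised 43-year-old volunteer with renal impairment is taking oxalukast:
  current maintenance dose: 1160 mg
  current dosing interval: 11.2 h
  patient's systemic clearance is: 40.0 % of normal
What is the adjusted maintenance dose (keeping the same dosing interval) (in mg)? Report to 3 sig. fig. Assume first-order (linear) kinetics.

To keep the same average steady-state level, dosing rate must scale with clearance.
CL ratio = 40.0 / 100 = 0.4000
New dose (same interval) = 1160 × 0.4000 = 464.0 mg

464 mg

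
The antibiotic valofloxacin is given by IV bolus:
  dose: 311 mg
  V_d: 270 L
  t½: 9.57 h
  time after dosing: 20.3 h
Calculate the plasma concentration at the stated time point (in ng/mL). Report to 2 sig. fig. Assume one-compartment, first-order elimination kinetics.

C₀ = Dose / Vd = 311.0 / 270 = 1.152 mg/L
k = ln2 / t½ = 0.693147 / 9.57 = 0.07243 h⁻¹
C = C₀ · e^(−k·t) = 1.152 × e^(−0.07243 × 20.3)
  = 1.152 × 0.2298 = 0.2647 mg/L
Convert: 0.2647 mg/L × 1000 = 264.7 ng/mL

260 ng/mL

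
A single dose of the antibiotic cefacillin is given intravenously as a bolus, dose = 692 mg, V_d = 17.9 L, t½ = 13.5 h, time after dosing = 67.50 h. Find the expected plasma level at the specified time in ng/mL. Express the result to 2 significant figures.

C₀ = Dose / Vd = 692.0 / 17.9 = 38.66 mg/L
k = ln2 / t½ = 0.693147 / 13.5 = 0.05134 h⁻¹
t / t½ = 67.50 / 13.5 = 5 half-lives
C = C₀ × (1/2)^5 = 38.66 × 0.03125 = 1.208 mg/L
Convert: 1.208 mg/L × 1000 = 1208 ng/mL

1200 ng/mL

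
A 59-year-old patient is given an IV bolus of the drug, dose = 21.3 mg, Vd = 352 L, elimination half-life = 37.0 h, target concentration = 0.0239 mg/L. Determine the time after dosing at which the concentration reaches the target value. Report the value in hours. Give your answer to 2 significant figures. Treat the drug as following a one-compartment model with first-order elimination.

50 h

C₀ = Dose / Vd = 21.30 / 352 = 0.06051 mg/L
k = ln2 / t½ = 0.693147 / 37.0 = 0.01873 h⁻¹
t = ln(C₀ / C) / k = ln(0.06051 / 0.0239) / 0.01873
  = ln(2.532) / 0.01873 = 0.9290 / 0.01873 = 49.60 h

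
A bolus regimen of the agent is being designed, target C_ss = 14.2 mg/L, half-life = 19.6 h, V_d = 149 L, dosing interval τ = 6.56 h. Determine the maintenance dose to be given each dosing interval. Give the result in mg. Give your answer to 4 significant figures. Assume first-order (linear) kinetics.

k = ln2 / t½ = 0.693147 / 19.6 = 0.03536 h⁻¹
CL = k × Vd = 0.03536 × 149 = 5.269 L/h
At steady state, Dose/τ = Css × CL.
Dose = Css × CL × τ = 14.2 × 5.269 × 6.56 = 490.8 mg

490.8 mg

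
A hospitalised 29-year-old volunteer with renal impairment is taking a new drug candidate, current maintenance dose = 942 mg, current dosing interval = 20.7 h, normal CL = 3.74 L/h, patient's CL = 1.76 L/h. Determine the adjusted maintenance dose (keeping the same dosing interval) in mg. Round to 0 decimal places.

443 mg

To keep the same average steady-state level, dosing rate must scale with clearance.
CL ratio = 1.76 / 3.74 = 0.4706
New dose (same interval) = 942 × 0.4706 = 443.3 mg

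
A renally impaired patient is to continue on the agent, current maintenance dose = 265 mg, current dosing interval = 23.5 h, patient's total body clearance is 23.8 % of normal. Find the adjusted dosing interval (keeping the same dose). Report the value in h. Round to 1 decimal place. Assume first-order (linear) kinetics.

98.7 h

To keep the same average steady-state level, dosing rate must scale with clearance.
CL ratio = 23.8 / 100 = 0.2380
New interval (same dose) = 23.5 / 0.2380 = 98.74 h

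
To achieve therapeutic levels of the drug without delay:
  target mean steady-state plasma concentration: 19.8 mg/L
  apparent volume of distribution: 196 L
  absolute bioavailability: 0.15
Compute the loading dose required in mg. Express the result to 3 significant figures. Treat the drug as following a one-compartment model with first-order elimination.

LD = Css × Vd / F = 19.8 × 196 / 0.15 = 25870 mg

25900 mg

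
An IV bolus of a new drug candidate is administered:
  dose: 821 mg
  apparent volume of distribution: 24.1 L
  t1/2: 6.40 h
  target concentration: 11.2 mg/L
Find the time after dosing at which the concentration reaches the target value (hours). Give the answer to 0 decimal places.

10 h

C₀ = Dose / Vd = 821.0 / 24.1 = 34.07 mg/L
k = ln2 / t½ = 0.693147 / 6.40 = 0.1083 h⁻¹
t = ln(C₀ / C) / k = ln(34.07 / 11.2) / 0.1083
  = ln(3.042) / 0.1083 = 1.113 / 0.1083 = 10.28 h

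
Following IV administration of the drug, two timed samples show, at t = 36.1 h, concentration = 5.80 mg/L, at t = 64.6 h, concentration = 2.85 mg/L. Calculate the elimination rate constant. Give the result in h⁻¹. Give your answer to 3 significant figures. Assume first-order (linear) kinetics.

0.0249 h⁻¹

k = ln(C₁/C₂) / (t₂ − t₁) = ln(5.80/2.85) / (64.6 − 36.1)
  = 0.7105 / 28.50 = 0.02493 h⁻¹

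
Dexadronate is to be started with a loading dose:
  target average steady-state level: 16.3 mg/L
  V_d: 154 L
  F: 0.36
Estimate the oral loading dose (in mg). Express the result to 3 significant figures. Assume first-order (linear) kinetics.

6970 mg

LD = Css × Vd / F = 16.3 × 154 / 0.36 = 6973 mg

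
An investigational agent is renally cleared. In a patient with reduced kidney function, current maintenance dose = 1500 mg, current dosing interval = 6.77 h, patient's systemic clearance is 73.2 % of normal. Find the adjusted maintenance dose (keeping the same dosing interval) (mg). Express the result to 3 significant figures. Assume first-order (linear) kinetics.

To keep the same average steady-state level, dosing rate must scale with clearance.
CL ratio = 73.2 / 100 = 0.7320
New dose (same interval) = 1500 × 0.7320 = 1098 mg

1100 mg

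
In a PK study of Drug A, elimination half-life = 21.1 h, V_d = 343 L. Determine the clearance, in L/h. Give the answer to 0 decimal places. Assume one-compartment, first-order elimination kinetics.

11 L/h

k = ln2 / t½ = 0.693147 / 21.1 = 0.03285 h⁻¹
CL = k × Vd = 0.03285 × 343 = 11.27 L/h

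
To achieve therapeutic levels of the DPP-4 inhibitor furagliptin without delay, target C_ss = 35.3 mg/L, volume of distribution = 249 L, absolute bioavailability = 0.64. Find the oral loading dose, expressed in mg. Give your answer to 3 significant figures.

13700 mg

LD = Css × Vd / F = 35.3 × 249 / 0.64 = 13730 mg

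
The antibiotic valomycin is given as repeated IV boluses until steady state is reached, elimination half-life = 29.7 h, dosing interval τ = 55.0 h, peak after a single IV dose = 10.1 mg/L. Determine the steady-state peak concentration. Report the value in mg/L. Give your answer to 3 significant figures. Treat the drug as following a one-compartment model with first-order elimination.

14.0 mg/L

k = ln2 / t½ = 0.693147 / 29.7 = 0.02334 h⁻¹
e^(−kτ) = e^(−0.02334 × 55.0) = 0.2770
Accumulation ratio R = 1 / (1 − e^(−kτ)) = 1 / (1 − 0.2770) = 1.383
Steady-state peak = C₀ × R = 10.1 × 1.383 = 13.97 mg/L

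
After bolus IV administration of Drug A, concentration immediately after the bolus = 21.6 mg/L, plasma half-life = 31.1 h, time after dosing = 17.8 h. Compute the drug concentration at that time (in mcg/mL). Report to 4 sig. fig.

k = ln2 / t½ = 0.693147 / 31.1 = 0.02229 h⁻¹
C = C₀ · e^(−k·t) = 21.60 × e^(−0.02229 × 17.8)
  = 21.60 × 0.6725 = 14.53 mg/L
(14.53 mg/L = 14.53 mcg/mL)

14.53 mcg/mL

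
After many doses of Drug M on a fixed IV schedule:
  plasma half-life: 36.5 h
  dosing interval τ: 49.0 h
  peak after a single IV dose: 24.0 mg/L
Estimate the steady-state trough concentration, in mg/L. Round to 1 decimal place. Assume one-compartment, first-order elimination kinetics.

k = ln2 / t½ = 0.693147 / 36.5 = 0.01899 h⁻¹
e^(−kτ) = e^(−0.01899 × 49.0) = 0.3944
Accumulation ratio R = 1 / (1 − e^(−kτ)) = 1 / (1 − 0.3944) = 1.651
Steady-state trough = C₀ × R × e^(−kτ) = 24.0 × 1.651 × 0.3944 = 15.63 mg/L

15.6 mg/L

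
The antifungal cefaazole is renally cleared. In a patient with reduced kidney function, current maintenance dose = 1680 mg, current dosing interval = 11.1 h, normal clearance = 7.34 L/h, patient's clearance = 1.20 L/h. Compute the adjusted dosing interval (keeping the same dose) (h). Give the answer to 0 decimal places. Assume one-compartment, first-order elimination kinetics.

To keep the same average steady-state level, dosing rate must scale with clearance.
CL ratio = 1.20 / 7.34 = 0.1635
New interval (same dose) = 11.1 / 0.1635 = 67.89 h

68 h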